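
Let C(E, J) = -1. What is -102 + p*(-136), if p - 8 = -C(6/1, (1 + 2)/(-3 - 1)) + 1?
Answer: -1462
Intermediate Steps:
p = 10 (p = 8 + (-1*(-1) + 1) = 8 + (1 + 1) = 8 + 2 = 10)
-102 + p*(-136) = -102 + 10*(-136) = -102 - 1360 = -1462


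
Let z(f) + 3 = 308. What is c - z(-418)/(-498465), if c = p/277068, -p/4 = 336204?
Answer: -1015544245/209255607 ≈ -4.8531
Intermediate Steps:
p = -1344816 (p = -4*336204 = -1344816)
c = -10188/2099 (c = -1344816/277068 = -1344816*1/277068 = -10188/2099 ≈ -4.8537)
z(f) = 305 (z(f) = -3 + 308 = 305)
c - z(-418)/(-498465) = -10188/2099 - 305/(-498465) = -10188/2099 - 305*(-1)/498465 = -10188/2099 - 1*(-61/99693) = -10188/2099 + 61/99693 = -1015544245/209255607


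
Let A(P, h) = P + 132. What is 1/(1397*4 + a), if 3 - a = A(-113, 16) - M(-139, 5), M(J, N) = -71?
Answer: 1/5501 ≈ 0.00018179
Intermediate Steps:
A(P, h) = 132 + P
a = -87 (a = 3 - ((132 - 113) - 1*(-71)) = 3 - (19 + 71) = 3 - 1*90 = 3 - 90 = -87)
1/(1397*4 + a) = 1/(1397*4 - 87) = 1/(5588 - 87) = 1/5501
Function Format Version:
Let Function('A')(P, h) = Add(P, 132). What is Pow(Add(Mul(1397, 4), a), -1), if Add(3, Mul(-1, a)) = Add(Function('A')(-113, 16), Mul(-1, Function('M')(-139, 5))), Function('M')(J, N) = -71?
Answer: Rational(1, 5501) ≈ 0.00018179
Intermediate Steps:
Function('A')(P, h) = Add(132, P)
a = -87 (a = Add(3, Mul(-1, Add(Add(132, -113), Mul(-1, -71)))) = Add(3, Mul(-1, Add(19, 71))) = Add(3, Mul(-1, 90)) = Add(3, -90) = -87)
Pow(Add(Mul(1397, 4), a), -1) = Pow(Add(Mul(1397, 4), -87), -1) = Pow(Add(5588, -87), -1) = Pow(5501, -1) = Rational(1, 5501)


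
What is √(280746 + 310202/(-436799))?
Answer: 2*√13391084736922937/436799 ≈ 529.85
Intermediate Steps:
√(280746 + 310202/(-436799)) = √(280746 + 310202*(-1/436799)) = √(280746 - 310202/436799) = √(122629261852/436799) = 2*√13391084736922937/436799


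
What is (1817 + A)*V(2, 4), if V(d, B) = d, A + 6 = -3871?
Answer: -4120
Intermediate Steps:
A = -3877 (A = -6 - 3871 = -3877)
(1817 + A)*V(2, 4) = (1817 - 3877)*2 = -2060*2 = -4120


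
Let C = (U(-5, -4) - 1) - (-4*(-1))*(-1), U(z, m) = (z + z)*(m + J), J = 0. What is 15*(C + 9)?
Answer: 780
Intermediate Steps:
U(z, m) = 2*m*z (U(z, m) = (z + z)*(m + 0) = (2*z)*m = 2*m*z)
C = 43 (C = (2*(-4)*(-5) - 1) - (-4*(-1))*(-1) = (40 - 1) - 4*(-1) = 39 - 1*(-4) = 39 + 4 = 43)
15*(C + 9) = 15*(43 + 9) = 15*52 = 780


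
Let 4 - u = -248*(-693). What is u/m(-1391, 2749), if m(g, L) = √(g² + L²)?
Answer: -85930*√9491882/4745941 ≈ -55.783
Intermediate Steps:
u = -171860 (u = 4 - (-248)*(-693) = 4 - 1*171864 = 4 - 171864 = -171860)
m(g, L) = √(L² + g²)
u/m(-1391, 2749) = -171860/√(2749² + (-1391)²) = -171860/√(7557001 + 1934881) = -171860*√9491882/9491882 = -85930*√9491882/4745941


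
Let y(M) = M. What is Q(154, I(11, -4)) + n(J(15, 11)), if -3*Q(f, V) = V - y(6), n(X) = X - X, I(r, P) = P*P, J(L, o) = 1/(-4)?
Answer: -10/3 ≈ -3.3333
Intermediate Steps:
J(L, o) = -1/4
I(r, P) = P**2
n(X) = 0
Q(f, V) = 2 - V/3 (Q(f, V) = -(V - 1*6)/3 = -(V - 6)/3 = -(-6 + V)/3 = 2 - V/3)
Q(154, I(11, -4)) + n(J(15, 11)) = (2 - 1/3*(-4)**2) + 0 = (2 - 1/3*16) + 0 = (2 - 16/3) + 0 = -10/3 + 0 = -10/3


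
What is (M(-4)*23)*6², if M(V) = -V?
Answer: 3312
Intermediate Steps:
(M(-4)*23)*6² = (-1*(-4)*23)*6² = (4*23)*36 = 92*36 = 3312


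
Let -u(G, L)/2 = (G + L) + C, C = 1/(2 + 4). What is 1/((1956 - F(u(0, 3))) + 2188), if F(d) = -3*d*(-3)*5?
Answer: 1/4429 ≈ 0.00022578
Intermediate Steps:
C = ⅙ (C = 1/6 = ⅙ ≈ 0.16667)
u(G, L) = -⅓ - 2*G - 2*L (u(G, L) = -2*((G + L) + ⅙) = -2*(⅙ + G + L) = -⅓ - 2*G - 2*L)
F(d) = 45*d (F(d) = -(-9)*d*5 = (9*d)*5 = 45*d)
1/((1956 - F(u(0, 3))) + 2188) = 1/((1956 - 45*(-⅓ - 2*0 - 2*3)) + 2188) = 1/((1956 - 45*(-⅓ + 0 - 6)) + 2188) = 1/((1956 - 45*(-19)/3) + 2188) = 1/((1956 - 1*(-285)) + 2188) = 1/((1956 + 285) + 2188) = 1/(2241 + 2188) = 1/4429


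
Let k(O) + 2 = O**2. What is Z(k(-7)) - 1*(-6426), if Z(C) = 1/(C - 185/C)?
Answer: 13006271/2024 ≈ 6426.0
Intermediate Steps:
k(O) = -2 + O**2
Z(k(-7)) - 1*(-6426) = (-2 + (-7)**2)/(-185 + (-2 + (-7)**2)**2) - 1*(-6426) = (-2 + 49)/(-185 + (-2 + 49)**2) + 6426 = 47/(-185 + 47**2) + 6426 = 47/(-185 + 2209) + 6426 = 47/2024 + 6426 = 13006271/2024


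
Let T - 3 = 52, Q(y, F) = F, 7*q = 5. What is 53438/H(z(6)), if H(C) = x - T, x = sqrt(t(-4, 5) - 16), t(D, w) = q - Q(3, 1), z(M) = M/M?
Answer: -20573630/21289 - 53438*I*sqrt(798)/21289 ≈ -966.4 - 70.908*I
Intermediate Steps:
z(M) = 1
q = 5/7 (q = (1/7)*5 = 5/7 ≈ 0.71429)
T = 55 (T = 3 + 52 = 55)
t(D, w) = -2/7 (t(D, w) = 5/7 - 1*1 = 5/7 - 1 = -2/7)
x = I*sqrt(798)/7 (x = sqrt(-2/7 - 16) = sqrt(-114/7) = I*sqrt(798)/7 ≈ 4.0356*I)
H(C) = -55 + I*sqrt(798)/7 (H(C) = I*sqrt(798)/7 - 1*55 = I*sqrt(798)/7 - 55 = -55 + I*sqrt(798)/7)
53438/H(z(6)) = 53438/(-55 + I*sqrt(798)/7)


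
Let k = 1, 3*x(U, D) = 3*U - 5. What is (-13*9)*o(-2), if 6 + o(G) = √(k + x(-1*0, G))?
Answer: 702 - 39*I*√6 ≈ 702.0 - 95.53*I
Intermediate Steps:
x(U, D) = -5/3 + U (x(U, D) = (3*U - 5)/3 = (-5 + 3*U)/3 = -5/3 + U)
o(G) = -6 + I*√6/3 (o(G) = -6 + √(1 + (-5/3 - 1*0)) = -6 + √(1 + (-5/3 + 0)) = -6 + √(1 - 5/3) = -6 + √(-⅔) = -6 + I*√6/3)
(-13*9)*o(-2) = (-13*9)*(-6 + I*√6/3) = -117*(-6 + I*√6/3) = 702 - 39*I*√6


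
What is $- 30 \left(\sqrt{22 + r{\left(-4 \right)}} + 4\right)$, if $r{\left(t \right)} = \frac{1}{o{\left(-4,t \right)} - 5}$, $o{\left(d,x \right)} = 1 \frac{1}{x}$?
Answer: $-120 - \frac{10 \sqrt{9618}}{7} \approx -260.1$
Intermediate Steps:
$o{\left(d,x \right)} = \frac{1}{x}$
$r{\left(t \right)} = \frac{1}{-5 + \frac{1}{t}}$ ($r{\left(t \right)} = \frac{1}{\frac{1}{t} - 5} = \frac{1}{-5 + \frac{1}{t}}$)
$- 30 \left(\sqrt{22 + r{\left(-4 \right)}} + 4\right) = - 30 \left(\sqrt{22 - - \frac{4}{-1 + 5 \left(-4\right)}} + 4\right) = - 30 \left(\sqrt{22 - - \frac{4}{-1 - 20}} + 4\right) = - 30 \left(\sqrt{22 - - \frac{4}{-21}} + 4\right) = - 30 \left(\sqrt{22 - \left(-4\right) \left(- \frac{1}{21}\right)} + 4\right) = - 30 \left(\sqrt{22 - \frac{4}{21}} + 4\right) = - 30 \left(\sqrt{\frac{458}{21}} + 4\right) = - 30 \left(\frac{\sqrt{9618}}{21} + 4\right) = - 30 \left(4 + \frac{\sqrt{9618}}{21}\right) = -120 - \frac{10 \sqrt{9618}}{7}$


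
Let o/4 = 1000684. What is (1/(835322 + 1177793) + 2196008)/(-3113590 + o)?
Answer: 1473605548307/596651049930 ≈ 2.4698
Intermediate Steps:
o = 4002736 (o = 4*1000684 = 4002736)
(1/(835322 + 1177793) + 2196008)/(-3113590 + o) = (1/(835322 + 1177793) + 2196008)/(-3113590 + 4002736) = (1/2013115 + 2196008)/889146 = (1/2013115 + 2196008)*(1/889146) = (4420816644921/2013115)*(1/889146) = 1473605548307/596651049930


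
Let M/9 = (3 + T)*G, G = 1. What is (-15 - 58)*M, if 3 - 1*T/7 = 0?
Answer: -15768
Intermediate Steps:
T = 21 (T = 21 - 7*0 = 21 + 0 = 21)
M = 216 (M = 9*((3 + 21)*1) = 9*(24*1) = 9*24 = 216)
(-15 - 58)*M = (-15 - 58)*216 = -73*216 = -15768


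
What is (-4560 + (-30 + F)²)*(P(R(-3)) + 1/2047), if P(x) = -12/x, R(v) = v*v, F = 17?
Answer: 35940335/6141 ≈ 5852.5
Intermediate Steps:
R(v) = v²
(-4560 + (-30 + F)²)*(P(R(-3)) + 1/2047) = (-4560 + (-30 + 17)²)*(-12/((-3)²) + 1/2047) = (-4560 + (-13)²)*(-12/9 + 1/2047) = (-4560 + 169)*(-12*⅑ + 1/2047) = -4391*(-4/3 + 1/2047) = -4391*(-8185/6141) = 35940335/6141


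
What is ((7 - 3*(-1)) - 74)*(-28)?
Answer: 1792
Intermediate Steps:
((7 - 3*(-1)) - 74)*(-28) = ((7 + 3) - 74)*(-28) = (10 - 74)*(-28) = -64*(-28) = 1792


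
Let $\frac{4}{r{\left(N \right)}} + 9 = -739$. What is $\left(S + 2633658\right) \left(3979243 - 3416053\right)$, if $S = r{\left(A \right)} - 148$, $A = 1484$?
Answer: $\frac{277352134357110}{187} \approx 1.4832 \cdot 10^{12}$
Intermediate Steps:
$r{\left(N \right)} = - \frac{1}{187}$ ($r{\left(N \right)} = \frac{4}{-9 - 739} = \frac{4}{-748} = 4 \left(- \frac{1}{748}\right) = - \frac{1}{187}$)
$S = - \frac{27677}{187}$ ($S = - \frac{1}{187} - 148 = - \frac{27677}{187} \approx -148.01$)
$\left(S + 2633658\right) \left(3979243 - 3416053\right) = \left(- \frac{27677}{187} + 2633658\right) \left(3979243 - 3416053\right) = \frac{492466369}{187} \cdot 563190 = \frac{277352134357110}{187}$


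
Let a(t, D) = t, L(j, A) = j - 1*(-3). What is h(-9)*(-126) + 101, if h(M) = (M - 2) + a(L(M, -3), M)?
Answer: 2243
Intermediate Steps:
L(j, A) = 3 + j (L(j, A) = j + 3 = 3 + j)
h(M) = 1 + 2*M (h(M) = (M - 2) + (3 + M) = (-2 + M) + (3 + M) = 1 + 2*M)
h(-9)*(-126) + 101 = (1 + 2*(-9))*(-126) + 101 = (1 - 18)*(-126) + 101 = -17*(-126) + 101 = 2142 + 101 = 2243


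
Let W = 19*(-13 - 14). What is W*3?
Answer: -1539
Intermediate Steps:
W = -513 (W = 19*(-27) = -513)
W*3 = -513*3 = -1539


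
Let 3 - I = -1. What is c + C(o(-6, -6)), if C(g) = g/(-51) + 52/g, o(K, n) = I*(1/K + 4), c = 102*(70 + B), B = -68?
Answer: 728752/3519 ≈ 207.09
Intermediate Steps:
I = 4 (I = 3 - 1*(-1) = 3 + 1 = 4)
c = 204 (c = 102*(70 - 68) = 102*2 = 204)
o(K, n) = 16 + 4/K (o(K, n) = 4*(1/K + 4) = 4*(4 + 1/K) = 16 + 4/K)
C(g) = 52/g - g/51 (C(g) = g*(-1/51) + 52/g = -g/51 + 52/g = 52/g - g/51)
c + C(o(-6, -6)) = 204 + (52/(16 + 4/(-6)) - (16 + 4/(-6))/51) = 204 + (52/(16 + 4*(-⅙)) - (16 + 4*(-⅙))/51) = 204 + (52/(16 - ⅔) - (16 - ⅔)/51) = 204 + (52/(46/3) - 1/51*46/3) = 204 + (52*(3/46) - 46/153) = 204 + (78/23 - 46/153) = 204 + 10876/3519 = 728752/3519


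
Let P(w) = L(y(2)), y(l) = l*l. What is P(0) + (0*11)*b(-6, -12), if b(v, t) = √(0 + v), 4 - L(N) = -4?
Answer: 8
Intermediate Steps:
y(l) = l²
L(N) = 8 (L(N) = 4 - 1*(-4) = 4 + 4 = 8)
b(v, t) = √v
P(w) = 8
P(0) + (0*11)*b(-6, -12) = 8 + (0*11)*√(-6) = 8 + 0*(I*√6) = 8 + 0 = 8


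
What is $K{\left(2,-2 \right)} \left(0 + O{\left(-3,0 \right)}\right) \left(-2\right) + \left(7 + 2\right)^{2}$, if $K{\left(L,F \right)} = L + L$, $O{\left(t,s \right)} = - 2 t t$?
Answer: $225$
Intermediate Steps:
$O{\left(t,s \right)} = - 2 t^{2}$
$K{\left(L,F \right)} = 2 L$
$K{\left(2,-2 \right)} \left(0 + O{\left(-3,0 \right)}\right) \left(-2\right) + \left(7 + 2\right)^{2} = 2 \cdot 2 \left(0 - 2 \left(-3\right)^{2}\right) \left(-2\right) + \left(7 + 2\right)^{2} = 4 \left(0 - 18\right) \left(-2\right) + 9^{2} = 4 \left(0 - 18\right) \left(-2\right) + 81 = 4 \left(\left(-18\right) \left(-2\right)\right) + 81 = 4 \cdot 36 + 81 = 144 + 81 = 225$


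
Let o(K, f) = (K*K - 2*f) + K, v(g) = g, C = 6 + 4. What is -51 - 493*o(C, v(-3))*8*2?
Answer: -915059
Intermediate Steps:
C = 10
o(K, f) = K + K**2 - 2*f (o(K, f) = (K**2 - 2*f) + K = K + K**2 - 2*f)
-51 - 493*o(C, v(-3))*8*2 = -51 - 493*(10 + 10**2 - 2*(-3))*8*2 = -51 - 493*(10 + 100 + 6)*8*2 = -51 - 493*116*8*2 = -51 - 457504*2 = -51 - 493*1856 = -51 - 915008 = -915059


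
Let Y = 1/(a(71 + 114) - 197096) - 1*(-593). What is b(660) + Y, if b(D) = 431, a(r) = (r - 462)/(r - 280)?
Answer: 19173215137/18723843 ≈ 1024.0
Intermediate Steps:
a(r) = (-462 + r)/(-280 + r)
Y = 11103238804/18723843 (Y = 1/((-462 + (71 + 114))/(-280 + (71 + 114)) - 197096) - 1*(-593) = 1/((-462 + 185)/(-280 + 185) - 197096) + 593 = 1/(-277/(-95) - 197096) + 593 = 1/(-1/95*(-277) - 197096) + 593 = 1/(277/95 - 197096) + 593 = 1/(-18723843/95) + 593 = -95/18723843 + 593 = 11103238804/18723843 ≈ 593.00)
b(660) + Y = 431 + 11103238804/18723843 = 19173215137/18723843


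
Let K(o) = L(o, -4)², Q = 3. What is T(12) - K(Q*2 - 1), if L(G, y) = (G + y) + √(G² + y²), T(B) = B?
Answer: 12 - (1 + √41)² ≈ -42.806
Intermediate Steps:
L(G, y) = G + y + √(G² + y²)
K(o) = (-4 + o + √(16 + o²))² (K(o) = (o - 4 + √(o² + (-4)²))² = (o - 4 + √(o² + 16))² = (o - 4 + √(16 + o²))² = (-4 + o + √(16 + o²))²)
T(12) - K(Q*2 - 1) = 12 - (-4 + (3*2 - 1) + √(16 + (3*2 - 1)²))² = 12 - (-4 + (6 - 1) + √(16 + (6 - 1)²))² = 12 - (-4 + 5 + √(16 + 5²))² = 12 - (-4 + 5 + √(16 + 25))² = 12 - (-4 + 5 + √41)² = 12 - (1 + √41)²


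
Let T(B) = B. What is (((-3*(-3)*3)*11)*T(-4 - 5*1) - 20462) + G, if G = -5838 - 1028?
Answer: -30001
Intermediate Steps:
G = -6866
(((-3*(-3)*3)*11)*T(-4 - 5*1) - 20462) + G = (((-3*(-3)*3)*11)*(-4 - 5*1) - 20462) - 6866 = (((9*3)*11)*(-4 - 5) - 20462) - 6866 = ((27*11)*(-9) - 20462) - 6866 = (297*(-9) - 20462) - 6866 = (-2673 - 20462) - 6866 = -23135 - 6866 = -30001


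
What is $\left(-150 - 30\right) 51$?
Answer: $-9180$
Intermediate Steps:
$\left(-150 - 30\right) 51 = \left(-180\right) 51 = -9180$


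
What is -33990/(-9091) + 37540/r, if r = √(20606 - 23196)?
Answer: 33990/9091 - 3754*I*√2590/259 ≈ 3.7389 - 737.64*I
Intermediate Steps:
r = I*√2590 (r = √(-2590) = I*√2590 ≈ 50.892*I)
-33990/(-9091) + 37540/r = -33990/(-9091) + 37540/((I*√2590)) = -33990*(-1/9091) + 37540*(-I*√2590/2590) = 33990/9091 - 3754*I*√2590/259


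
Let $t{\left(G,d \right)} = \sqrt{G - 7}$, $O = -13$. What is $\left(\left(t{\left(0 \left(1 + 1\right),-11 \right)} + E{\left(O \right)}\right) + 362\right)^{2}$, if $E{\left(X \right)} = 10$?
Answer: $\left(372 + i \sqrt{7}\right)^{2} \approx 1.3838 \cdot 10^{5} + 1968.0 i$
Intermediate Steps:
$t{\left(G,d \right)} = \sqrt{-7 + G}$
$\left(\left(t{\left(0 \left(1 + 1\right),-11 \right)} + E{\left(O \right)}\right) + 362\right)^{2} = \left(\left(\sqrt{-7 + 0 \left(1 + 1\right)} + 10\right) + 362\right)^{2} = \left(\left(\sqrt{-7 + 0 \cdot 2} + 10\right) + 362\right)^{2} = \left(\left(\sqrt{-7 + 0} + 10\right) + 362\right)^{2} = \left(\left(\sqrt{-7} + 10\right) + 362\right)^{2} = \left(\left(i \sqrt{7} + 10\right) + 362\right)^{2} = \left(\left(10 + i \sqrt{7}\right) + 362\right)^{2} = \left(372 + i \sqrt{7}\right)^{2}$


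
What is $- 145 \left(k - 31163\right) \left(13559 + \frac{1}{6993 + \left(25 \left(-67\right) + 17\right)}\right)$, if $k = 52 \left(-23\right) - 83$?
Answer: $\frac{68056201923588}{1067} \approx 6.3783 \cdot 10^{10}$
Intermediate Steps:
$k = -1279$ ($k = -1196 - 83 = -1279$)
$- 145 \left(k - 31163\right) \left(13559 + \frac{1}{6993 + \left(25 \left(-67\right) + 17\right)}\right) = - 145 \left(-1279 - 31163\right) \left(13559 + \frac{1}{6993 + \left(25 \left(-67\right) + 17\right)}\right) = - 145 \left(- 32442 \left(13559 + \frac{1}{6993 + \left(-1675 + 17\right)}\right)\right) = - 145 \left(- 32442 \left(13559 + \frac{1}{6993 - 1658}\right)\right) = - 145 \left(- 32442 \left(13559 + \frac{1}{5335}\right)\right) = - 145 \left(\left(-32442\right) \frac{72337266}{5335}\right) = \left(-145\right) \left(- \frac{2346765583572}{5335}\right) = \frac{68056201923588}{1067}$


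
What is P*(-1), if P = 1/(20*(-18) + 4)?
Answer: 1/356 ≈ 0.0028090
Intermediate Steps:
P = -1/356 (P = 1/(-360 + 4) = 1/(-356) = -1/356 ≈ -0.0028090)
P*(-1) = -1/356*(-1) = 1/356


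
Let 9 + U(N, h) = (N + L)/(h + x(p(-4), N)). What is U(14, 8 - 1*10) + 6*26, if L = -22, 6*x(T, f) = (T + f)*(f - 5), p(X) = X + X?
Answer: 1021/7 ≈ 145.86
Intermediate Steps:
p(X) = 2*X
x(T, f) = (-5 + f)*(T + f)/6 (x(T, f) = ((T + f)*(f - 5))/6 = ((T + f)*(-5 + f))/6 = ((-5 + f)*(T + f))/6 = (-5 + f)*(T + f)/6)
U(N, h) = -9 + (-22 + N)/(20/3 + h - 13*N/6 + N²/6) (U(N, h) = -9 + (N - 22)/(h + (-5*(-4)/3 - 5*N/6 + N²/6 + (2*(-4))*N/6)) = -9 + (-22 + N)/(h + (-⅚*(-8) - 5*N/6 + N²/6 + (⅙)*(-8)*N)) = -9 + (-22 + N)/(h + (20/3 - 5*N/6 + N²/6 - 4*N/3)) = -9 + (-22 + N)/(h + (20/3 - 13*N/6 + N²/6)) = -9 + (-22 + N)/(20/3 + h - 13*N/6 + N²/6))
U(14, 8 - 1*10) + 6*26 = 3*(-164 - 18*(8 - 1*10) - 3*14² + 41*14)/(40 + 14² - 13*14 + 6*(8 - 1*10)) + 6*26 = 3*(-164 - 18*(8 - 10) - 3*196 + 574)/(40 + 196 - 182 + 6*(8 - 10)) + 156 = 3*(-164 - 18*(-2) - 588 + 574)/(40 + 196 - 182 + 6*(-2)) + 156 = 3*(-164 + 36 - 588 + 574)/(40 + 196 - 182 - 12) + 156 = 3*(-142)/42 + 156 = 3*(1/42)*(-142) + 156 = -71/7 + 156 = 1021/7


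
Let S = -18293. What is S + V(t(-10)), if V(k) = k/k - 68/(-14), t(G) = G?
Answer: -128010/7 ≈ -18287.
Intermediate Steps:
V(k) = 41/7 (V(k) = 1 - 68*(-1/14) = 1 + 34/7 = 41/7)
S + V(t(-10)) = -18293 + 41/7 = -128010/7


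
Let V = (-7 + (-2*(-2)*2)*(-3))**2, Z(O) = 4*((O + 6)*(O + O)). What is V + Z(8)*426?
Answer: 382657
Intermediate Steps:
Z(O) = 8*O*(6 + O) (Z(O) = 4*((6 + O)*(2*O)) = 4*(2*O*(6 + O)) = 8*O*(6 + O))
V = 961 (V = (-7 + (4*2)*(-3))**2 = (-7 + 8*(-3))**2 = (-7 - 24)**2 = (-31)**2 = 961)
V + Z(8)*426 = 961 + (8*8*(6 + 8))*426 = 961 + (8*8*14)*426 = 961 + 896*426 = 961 + 381696 = 382657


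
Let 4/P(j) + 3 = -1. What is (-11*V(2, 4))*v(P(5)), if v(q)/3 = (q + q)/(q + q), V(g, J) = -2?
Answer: 66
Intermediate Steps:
P(j) = -1 (P(j) = 4/(-3 - 1) = 4/(-4) = 4*(-¼) = -1)
v(q) = 3 (v(q) = 3*((q + q)/(q + q)) = 3*((2*q)/((2*q))) = 3*((2*q)*(1/(2*q))) = 3*1 = 3)
(-11*V(2, 4))*v(P(5)) = -11*(-2)*3 = 22*3 = 66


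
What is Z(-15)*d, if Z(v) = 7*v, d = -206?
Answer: 21630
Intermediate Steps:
Z(-15)*d = (7*(-15))*(-206) = -105*(-206) = 21630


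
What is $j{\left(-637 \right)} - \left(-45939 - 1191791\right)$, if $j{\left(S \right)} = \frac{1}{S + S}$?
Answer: $\frac{1576868019}{1274} \approx 1.2377 \cdot 10^{6}$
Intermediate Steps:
$j{\left(S \right)} = \frac{1}{2 S}$
$j{\left(-637 \right)} - \left(-45939 - 1191791\right) = \frac{1}{2 \left(-637\right)} - \left(-45939 - 1191791\right) = \frac{1}{2} \left(- \frac{1}{637}\right) - -1237730 = - \frac{1}{1274} + 1237730 = \frac{1576868019}{1274}$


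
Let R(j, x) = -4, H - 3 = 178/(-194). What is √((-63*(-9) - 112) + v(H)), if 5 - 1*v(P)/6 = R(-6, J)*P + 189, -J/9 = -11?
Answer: I*√5636185/97 ≈ 24.475*I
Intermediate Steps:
J = 99 (J = -9*(-11) = 99)
H = 202/97 (H = 3 + 178/(-194) = 3 + 178*(-1/194) = 3 - 89/97 = 202/97 ≈ 2.0825)
v(P) = -1104 + 24*P (v(P) = 30 - 6*(-4*P + 189) = 30 - 6*(189 - 4*P) = 30 + (-1134 + 24*P) = -1104 + 24*P)
√((-63*(-9) - 112) + v(H)) = √((-63*(-9) - 112) + (-1104 + 24*(202/97))) = √((567 - 112) + (-1104 + 4848/97)) = √(455 - 102240/97) = √(-58105/97) = I*√5636185/97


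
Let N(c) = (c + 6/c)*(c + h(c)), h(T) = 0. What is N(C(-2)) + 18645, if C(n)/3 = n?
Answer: 18687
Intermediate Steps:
C(n) = 3*n
N(c) = c*(c + 6/c) (N(c) = (c + 6/c)*(c + 0) = (c + 6/c)*c = c*(c + 6/c))
N(C(-2)) + 18645 = (6 + (3*(-2))²) + 18645 = (6 + (-6)²) + 18645 = (6 + 36) + 18645 = 42 + 18645 = 18687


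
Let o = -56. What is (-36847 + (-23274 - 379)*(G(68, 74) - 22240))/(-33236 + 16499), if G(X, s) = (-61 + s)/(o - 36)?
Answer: -48392847805/1539804 ≈ -31428.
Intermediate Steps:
G(X, s) = 61/92 - s/92 (G(X, s) = (-61 + s)/(-56 - 36) = (-61 + s)/(-92) = (-61 + s)*(-1/92) = 61/92 - s/92)
(-36847 + (-23274 - 379)*(G(68, 74) - 22240))/(-33236 + 16499) = (-36847 + (-23274 - 379)*((61/92 - 1/92*74) - 22240))/(-33236 + 16499) = (-36847 - 23653*((61/92 - 37/46) - 22240))/(-16737) = (-36847 - 23653*(-13/92 - 22240))*(-1/16737) = (-36847 - 23653*(-2046093/92))*(-1/16737) = (-36847 + 48396237729/92)*(-1/16737) = (48392847805/92)*(-1/16737) = -48392847805/1539804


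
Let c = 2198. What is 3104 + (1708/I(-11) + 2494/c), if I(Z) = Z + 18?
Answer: 3680699/1099 ≈ 3349.1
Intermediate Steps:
I(Z) = 18 + Z
3104 + (1708/I(-11) + 2494/c) = 3104 + (1708/(18 - 11) + 2494/2198) = 3104 + (1708/7 + 2494*(1/2198)) = 3104 + (1708*(1/7) + 1247/1099) = 3104 + (244 + 1247/1099) = 3104 + 269403/1099 = 3680699/1099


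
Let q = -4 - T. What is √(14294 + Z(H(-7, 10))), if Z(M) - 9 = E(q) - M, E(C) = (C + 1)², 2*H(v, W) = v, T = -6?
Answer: √57262/2 ≈ 119.65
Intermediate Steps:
H(v, W) = v/2
q = 2 (q = -4 - 1*(-6) = -4 + 6 = 2)
E(C) = (1 + C)²
Z(M) = 18 - M (Z(M) = 9 + ((1 + 2)² - M) = 9 + (3² - M) = 9 + (9 - M) = 18 - M)
√(14294 + Z(H(-7, 10))) = √(14294 + (18 - (-7)/2)) = √(14294 + (18 - 1*(-7/2))) = √(14294 + (18 + 7/2)) = √(14294 + 43/2) = √(28631/2) = √57262/2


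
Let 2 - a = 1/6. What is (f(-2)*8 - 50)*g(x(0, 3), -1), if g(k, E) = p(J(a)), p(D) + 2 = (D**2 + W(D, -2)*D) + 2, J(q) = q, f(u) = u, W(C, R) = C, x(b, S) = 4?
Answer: -1331/3 ≈ -443.67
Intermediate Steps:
a = 11/6 (a = 2 - 1/6 = 11/6 ≈ 1.8333)
p(D) = 2*D**2 (p(D) = -2 + ((D**2 + D*D) + 2) = -2 + ((D**2 + D**2) + 2) = -2 + (2*D**2 + 2) = -2 + (2 + 2*D**2) = 2*D**2)
g(k, E) = 121/18 (g(k, E) = 2*(11/6)**2 = 2*(121/36) = 121/18)
(f(-2)*8 - 50)*g(x(0, 3), -1) = (-2*8 - 50)*(121/18) = (-16 - 50)*(121/18) = -66*121/18 = -1331/3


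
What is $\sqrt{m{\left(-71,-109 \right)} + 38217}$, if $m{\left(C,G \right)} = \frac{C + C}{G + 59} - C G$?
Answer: $\frac{39 \sqrt{501}}{5} \approx 174.59$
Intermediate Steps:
$m{\left(C,G \right)} = - C G + \frac{2 C}{59 + G}$ ($m{\left(C,G \right)} = \frac{2 C}{59 + G} - C G = - C G + \frac{2 C}{59 + G}$)
$\sqrt{m{\left(-71,-109 \right)} + 38217} = \sqrt{- \frac{71 \left(2 - \left(-109\right)^{2} - -6431\right)}{59 - 109} + 38217} = \sqrt{- \frac{71 \left(2 - 11881 + 6431\right)}{-50} + 38217} = \sqrt{\left(-71\right) \left(- \frac{1}{50}\right) \left(2 - 11881 + 6431\right) + 38217} = \sqrt{\left(-71\right) \left(- \frac{1}{50}\right) \left(-5448\right) + 38217} = \sqrt{- \frac{193404}{25} + 38217} = \sqrt{\frac{762021}{25}} = \frac{39 \sqrt{501}}{5}$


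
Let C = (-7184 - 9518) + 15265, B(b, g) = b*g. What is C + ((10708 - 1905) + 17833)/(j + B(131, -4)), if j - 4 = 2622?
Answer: -1496969/1051 ≈ -1424.3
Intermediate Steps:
j = 2626 (j = 4 + 2622 = 2626)
C = -1437 (C = -16702 + 15265 = -1437)
C + ((10708 - 1905) + 17833)/(j + B(131, -4)) = -1437 + ((10708 - 1905) + 17833)/(2626 + 131*(-4)) = -1437 + (8803 + 17833)/(2626 - 524) = -1437 + 26636/2102 = -1437 + 26636*(1/2102) = -1437 + 13318/1051 = -1496969/1051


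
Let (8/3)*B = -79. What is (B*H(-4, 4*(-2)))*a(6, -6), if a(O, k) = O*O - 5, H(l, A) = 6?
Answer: -22041/4 ≈ -5510.3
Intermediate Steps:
a(O, k) = -5 + O**2 (a(O, k) = O**2 - 5 = -5 + O**2)
B = -237/8 (B = (3/8)*(-79) = -237/8 ≈ -29.625)
(B*H(-4, 4*(-2)))*a(6, -6) = (-237/8*6)*(-5 + 6**2) = -711*(-5 + 36)/4 = -711/4*31 = -22041/4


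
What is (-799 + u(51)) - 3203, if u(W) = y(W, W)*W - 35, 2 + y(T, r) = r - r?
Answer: -4139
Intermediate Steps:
y(T, r) = -2 (y(T, r) = -2 + (r - r) = -2 + 0 = -2)
u(W) = -35 - 2*W (u(W) = -2*W - 35 = -35 - 2*W)
(-799 + u(51)) - 3203 = (-799 + (-35 - 2*51)) - 3203 = (-799 + (-35 - 102)) - 3203 = (-799 - 137) - 3203 = -936 - 3203 = -4139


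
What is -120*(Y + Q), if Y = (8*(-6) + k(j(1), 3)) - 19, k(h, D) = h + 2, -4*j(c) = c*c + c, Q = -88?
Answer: 18420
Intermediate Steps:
j(c) = -c/4 - c²/4 (j(c) = -(c*c + c)/4 = -(c² + c)/4 = -(c + c²)/4 = -c/4 - c²/4)
k(h, D) = 2 + h
Y = -131/2 (Y = (8*(-6) + (2 - ¼*1*(1 + 1))) - 19 = (-48 + (2 - ¼*1*2)) - 19 = (-48 + (2 - ½)) - 19 = (-48 + 3/2) - 19 = -93/2 - 19 = -131/2 ≈ -65.500)
-120*(Y + Q) = -120*(-131/2 - 88) = -120*(-307/2) = 18420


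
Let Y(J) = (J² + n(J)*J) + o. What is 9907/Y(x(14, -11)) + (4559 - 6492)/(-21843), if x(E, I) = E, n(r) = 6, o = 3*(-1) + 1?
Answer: 216935975/6072354 ≈ 35.725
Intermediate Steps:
o = -2 (o = -3 + 1 = -2)
Y(J) = -2 + J² + 6*J (Y(J) = (J² + 6*J) - 2 = -2 + J² + 6*J)
9907/Y(x(14, -11)) + (4559 - 6492)/(-21843) = 9907/(-2 + 14² + 6*14) + (4559 - 6492)/(-21843) = 9907/(-2 + 196 + 84) - 1933*(-1/21843) = 9907/278 + 1933/21843 = 216935975/6072354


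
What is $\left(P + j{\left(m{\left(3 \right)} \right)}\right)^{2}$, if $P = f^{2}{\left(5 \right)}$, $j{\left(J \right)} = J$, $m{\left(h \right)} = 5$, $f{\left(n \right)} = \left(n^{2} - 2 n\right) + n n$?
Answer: $2576025$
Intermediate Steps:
$f{\left(n \right)} = - 2 n + 2 n^{2}$ ($f{\left(n \right)} = \left(n^{2} - 2 n\right) + n^{2} = - 2 n + 2 n^{2}$)
$P = 1600$ ($P = \left(2 \cdot 5 \left(-1 + 5\right)\right)^{2} = \left(2 \cdot 5 \cdot 4\right)^{2} = 40^{2} = 1600$)
$\left(P + j{\left(m{\left(3 \right)} \right)}\right)^{2} = \left(1600 + 5\right)^{2} = 1605^{2} = 2576025$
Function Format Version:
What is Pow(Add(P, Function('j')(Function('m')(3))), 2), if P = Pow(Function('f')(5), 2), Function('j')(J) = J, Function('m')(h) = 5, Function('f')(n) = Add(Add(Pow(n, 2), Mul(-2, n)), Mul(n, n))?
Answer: 2576025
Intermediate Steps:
Function('f')(n) = Add(Mul(-2, n), Mul(2, Pow(n, 2))) (Function('f')(n) = Add(Add(Pow(n, 2), Mul(-2, n)), Pow(n, 2)) = Add(Mul(-2, n), Mul(2, Pow(n, 2))))
P = 1600 (P = Pow(Mul(2, 5, Add(-1, 5)), 2) = Pow(Mul(2, 5, 4), 2) = Pow(40, 2) = 1600)
Pow(Add(P, Function('j')(Function('m')(3))), 2) = Pow(Add(1600, 5), 2) = Pow(1605, 2) = 2576025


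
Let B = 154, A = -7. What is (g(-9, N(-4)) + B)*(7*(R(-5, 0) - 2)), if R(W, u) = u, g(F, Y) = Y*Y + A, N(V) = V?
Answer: -2282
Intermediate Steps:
g(F, Y) = -7 + Y² (g(F, Y) = Y*Y - 7 = Y² - 7 = -7 + Y²)
(g(-9, N(-4)) + B)*(7*(R(-5, 0) - 2)) = ((-7 + (-4)²) + 154)*(7*(0 - 2)) = ((-7 + 16) + 154)*(7*(-2)) = (9 + 154)*(-14) = 163*(-14) = -2282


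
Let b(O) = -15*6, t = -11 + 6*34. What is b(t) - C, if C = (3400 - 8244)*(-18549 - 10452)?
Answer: -140480934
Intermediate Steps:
t = 193 (t = -11 + 204 = 193)
b(O) = -90
C = 140480844 (C = -4844*(-29001) = 140480844)
b(t) - C = -90 - 1*140480844 = -90 - 140480844 = -140480934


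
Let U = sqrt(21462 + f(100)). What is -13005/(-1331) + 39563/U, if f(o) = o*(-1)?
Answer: 13005/1331 + 39563*sqrt(21362)/21362 ≈ 280.46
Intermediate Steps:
f(o) = -o
U = sqrt(21362) (U = sqrt(21462 - 1*100) = sqrt(21462 - 100) = sqrt(21362) ≈ 146.16)
-13005/(-1331) + 39563/U = -13005/(-1331) + 39563/(sqrt(21362)) = -13005*(-1/1331) + 39563*(sqrt(21362)/21362) = 13005/1331 + 39563*sqrt(21362)/21362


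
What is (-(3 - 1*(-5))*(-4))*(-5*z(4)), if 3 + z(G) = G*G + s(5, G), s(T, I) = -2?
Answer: -1760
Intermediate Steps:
z(G) = -5 + G² (z(G) = -3 + (G*G - 2) = -3 + (G² - 2) = -3 + (-2 + G²) = -5 + G²)
(-(3 - 1*(-5))*(-4))*(-5*z(4)) = (-(3 - 1*(-5))*(-4))*(-5*(-5 + 4²)) = (-(3 + 5)*(-4))*(-5*(-5 + 16)) = (-8*(-4))*(-5*11) = -1*(-32)*(-55) = 32*(-55) = -1760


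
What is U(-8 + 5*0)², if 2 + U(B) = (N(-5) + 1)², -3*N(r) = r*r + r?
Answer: 73441/81 ≈ 906.68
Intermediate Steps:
N(r) = -r/3 - r²/3 (N(r) = -(r*r + r)/3 = -(r² + r)/3 = -(r + r²)/3 = -r/3 - r²/3)
U(B) = 271/9 (U(B) = -2 + (-⅓*(-5)*(1 - 5) + 1)² = -2 + (-⅓*(-5)*(-4) + 1)² = -2 + (-20/3 + 1)² = -2 + (-17/3)² = -2 + 289/9 = 271/9)
U(-8 + 5*0)² = (271/9)² = 73441/81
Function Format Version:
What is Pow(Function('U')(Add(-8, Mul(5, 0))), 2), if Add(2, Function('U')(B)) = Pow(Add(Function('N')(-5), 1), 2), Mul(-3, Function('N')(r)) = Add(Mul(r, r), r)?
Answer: Rational(73441, 81) ≈ 906.68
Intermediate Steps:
Function('N')(r) = Add(Mul(Rational(-1, 3), r), Mul(Rational(-1, 3), Pow(r, 2))) (Function('N')(r) = Mul(Rational(-1, 3), Add(Mul(r, r), r)) = Mul(Rational(-1, 3), Add(Pow(r, 2), r)) = Mul(Rational(-1, 3), Add(r, Pow(r, 2))) = Add(Mul(Rational(-1, 3), r), Mul(Rational(-1, 3), Pow(r, 2))))
Function('U')(B) = Rational(271, 9) (Function('U')(B) = Add(-2, Pow(Add(Mul(Rational(-1, 3), -5, Add(1, -5)), 1), 2)) = Add(-2, Pow(Add(Mul(Rational(-1, 3), -5, -4), 1), 2)) = Add(-2, Pow(Add(Rational(-20, 3), 1), 2)) = Add(-2, Pow(Rational(-17, 3), 2)) = Add(-2, Rational(289, 9)) = Rational(271, 9))
Pow(Function('U')(Add(-8, Mul(5, 0))), 2) = Pow(Rational(271, 9), 2) = Rational(73441, 81)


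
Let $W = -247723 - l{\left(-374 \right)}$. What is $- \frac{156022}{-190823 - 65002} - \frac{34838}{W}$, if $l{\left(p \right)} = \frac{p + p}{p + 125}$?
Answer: $\frac{473728853968}{631210069575} \approx 0.75051$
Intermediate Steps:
$l{\left(p \right)} = \frac{2 p}{125 + p}$
$W = - \frac{61683775}{249}$ ($W = -247723 - 2 \left(-374\right) \frac{1}{125 - 374} = -247723 - 2 \left(-374\right) \frac{1}{-249} = -247723 - 2 \left(-374\right) \left(- \frac{1}{249}\right) = -247723 - \frac{748}{249} = - \frac{61683775}{249} \approx -2.4773 \cdot 10^{5}$)
$- \frac{156022}{-190823 - 65002} - \frac{34838}{W} = - \frac{156022}{-190823 - 65002} - \frac{34838}{- \frac{61683775}{249}} = - \frac{156022}{-190823 - 65002} - - \frac{8674662}{61683775} = - \frac{156022}{-255825} + \frac{8674662}{61683775} = \left(-156022\right) \left(- \frac{1}{255825}\right) + \frac{8674662}{61683775} = \frac{156022}{255825} + \frac{8674662}{61683775} = \frac{473728853968}{631210069575}$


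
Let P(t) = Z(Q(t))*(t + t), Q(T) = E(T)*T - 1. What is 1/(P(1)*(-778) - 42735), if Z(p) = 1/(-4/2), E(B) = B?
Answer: -1/41957 ≈ -2.3834e-5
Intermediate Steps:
Q(T) = -1 + T² (Q(T) = T*T - 1 = T² - 1 = -1 + T²)
Z(p) = -½ (Z(p) = 1/(-4*½) = 1/(-2) = -½)
P(t) = -t (P(t) = -(t + t)/2 = -t)
1/(P(1)*(-778) - 42735) = 1/(-1*1*(-778) - 42735) = 1/(-1*(-778) - 42735) = 1/(778 - 42735) = 1/(-41957) = -1/41957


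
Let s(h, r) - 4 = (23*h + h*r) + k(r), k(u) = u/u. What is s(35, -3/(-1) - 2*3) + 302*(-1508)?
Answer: -454711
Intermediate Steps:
k(u) = 1
s(h, r) = 5 + 23*h + h*r (s(h, r) = 4 + ((23*h + h*r) + 1) = 4 + (1 + 23*h + h*r) = 5 + 23*h + h*r)
s(35, -3/(-1) - 2*3) + 302*(-1508) = (5 + 23*35 + 35*(-3/(-1) - 2*3)) + 302*(-1508) = (5 + 805 + 35*(-3*(-1) - 6)) - 455416 = (5 + 805 + 35*(3 - 6)) - 455416 = (5 + 805 + 35*(-3)) - 455416 = (5 + 805 - 105) - 455416 = 705 - 455416 = -454711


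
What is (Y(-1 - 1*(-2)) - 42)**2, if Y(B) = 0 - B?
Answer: 1849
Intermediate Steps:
Y(B) = -B
(Y(-1 - 1*(-2)) - 42)**2 = (-(-1 - 1*(-2)) - 42)**2 = (-(-1 + 2) - 42)**2 = (-1*1 - 42)**2 = (-1 - 42)**2 = (-43)**2 = 1849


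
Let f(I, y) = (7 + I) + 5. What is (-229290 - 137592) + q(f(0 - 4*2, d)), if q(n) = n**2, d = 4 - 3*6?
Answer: -366866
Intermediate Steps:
d = -14 (d = 4 - 18 = -14)
f(I, y) = 12 + I
(-229290 - 137592) + q(f(0 - 4*2, d)) = (-229290 - 137592) + (12 + (0 - 4*2))**2 = -366882 + (12 + (0 - 8))**2 = -366882 + (12 - 8)**2 = -366882 + 4**2 = -366882 + 16 = -366866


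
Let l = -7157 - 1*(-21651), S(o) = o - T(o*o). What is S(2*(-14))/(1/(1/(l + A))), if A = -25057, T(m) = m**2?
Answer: 87812/1509 ≈ 58.192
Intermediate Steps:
S(o) = o - o**4 (S(o) = o - (o*o)**2 = o - (o**2)**2 = o - o**4)
l = 14494 (l = -7157 + 21651 = 14494)
S(2*(-14))/(1/(1/(l + A))) = (2*(-14) - (2*(-14))**4)/(1/(1/(14494 - 25057))) = (-28 - 1*(-28)**4)/(1/(1/(-10563))) = (-28 - 1*614656)/(1/(-1/10563)) = (-28 - 614656)/(-10563) = -614684*(-1/10563) = 87812/1509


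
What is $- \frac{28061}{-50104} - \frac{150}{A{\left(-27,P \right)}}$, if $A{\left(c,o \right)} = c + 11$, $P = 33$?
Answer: $\frac{248893}{25052} \approx 9.9351$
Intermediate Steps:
$A{\left(c,o \right)} = 11 + c$
$- \frac{28061}{-50104} - \frac{150}{A{\left(-27,P \right)}} = - \frac{28061}{-50104} - \frac{150}{11 - 27} = \left(-28061\right) \left(- \frac{1}{50104}\right) - \frac{150}{-16} = \frac{28061}{50104} - - \frac{75}{8} = \frac{28061}{50104} + \frac{75}{8} = \frac{248893}{25052}$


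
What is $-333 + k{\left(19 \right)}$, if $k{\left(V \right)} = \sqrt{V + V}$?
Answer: $-333 + \sqrt{38} \approx -326.84$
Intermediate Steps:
$k{\left(V \right)} = \sqrt{2} \sqrt{V}$ ($k{\left(V \right)} = \sqrt{2 V} = \sqrt{2} \sqrt{V}$)
$-333 + k{\left(19 \right)} = -333 + \sqrt{2} \sqrt{19} = -333 + \sqrt{38}$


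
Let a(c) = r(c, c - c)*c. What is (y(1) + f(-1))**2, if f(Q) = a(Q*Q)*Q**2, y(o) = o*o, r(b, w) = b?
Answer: 4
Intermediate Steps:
a(c) = c**2 (a(c) = c*c = c**2)
y(o) = o**2
f(Q) = Q**6 (f(Q) = (Q*Q)**2*Q**2 = (Q**2)**2*Q**2 = Q**4*Q**2 = Q**6)
(y(1) + f(-1))**2 = (1**2 + (-1)**6)**2 = (1 + 1)**2 = 2**2 = 4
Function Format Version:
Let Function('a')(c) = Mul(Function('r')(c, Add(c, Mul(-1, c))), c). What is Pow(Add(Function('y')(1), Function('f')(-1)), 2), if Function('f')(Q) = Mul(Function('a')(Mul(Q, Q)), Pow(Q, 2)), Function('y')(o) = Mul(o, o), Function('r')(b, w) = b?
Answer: 4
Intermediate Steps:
Function('a')(c) = Pow(c, 2) (Function('a')(c) = Mul(c, c) = Pow(c, 2))
Function('y')(o) = Pow(o, 2)
Function('f')(Q) = Pow(Q, 6) (Function('f')(Q) = Mul(Pow(Mul(Q, Q), 2), Pow(Q, 2)) = Mul(Pow(Pow(Q, 2), 2), Pow(Q, 2)) = Mul(Pow(Q, 4), Pow(Q, 2)) = Pow(Q, 6))
Pow(Add(Function('y')(1), Function('f')(-1)), 2) = Pow(Add(Pow(1, 2), Pow(-1, 6)), 2) = Pow(Add(1, 1), 2) = Pow(2, 2) = 4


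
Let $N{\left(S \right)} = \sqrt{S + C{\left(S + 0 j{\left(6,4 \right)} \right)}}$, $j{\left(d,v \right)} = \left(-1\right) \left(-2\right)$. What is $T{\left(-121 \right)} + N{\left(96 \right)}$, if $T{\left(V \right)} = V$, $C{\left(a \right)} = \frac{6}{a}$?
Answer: $-121 + \frac{\sqrt{1537}}{4} \approx -111.2$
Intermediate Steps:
$j{\left(d,v \right)} = 2$
$N{\left(S \right)} = \sqrt{S + \frac{6}{S}}$ ($N{\left(S \right)} = \sqrt{S + \frac{6}{S + 0 \cdot 2}} = \sqrt{S + \frac{6}{S + 0}} = \sqrt{S + \frac{6}{S}}$)
$T{\left(-121 \right)} + N{\left(96 \right)} = -121 + \sqrt{96 + \frac{6}{96}} = -121 + \sqrt{96 + 6 \cdot \frac{1}{96}} = -121 + \sqrt{96 + \frac{1}{16}} = -121 + \sqrt{\frac{1537}{16}} = -121 + \frac{\sqrt{1537}}{4}$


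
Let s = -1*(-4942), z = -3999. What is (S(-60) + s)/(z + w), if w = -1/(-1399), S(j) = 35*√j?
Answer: -3456929/2797300 - 9793*I*√15/559460 ≈ -1.2358 - 0.067794*I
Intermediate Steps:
s = 4942
w = 1/1399 (w = -1*(-1/1399) = 1/1399 ≈ 0.00071480)
(S(-60) + s)/(z + w) = (35*√(-60) + 4942)/(-3999 + 1/1399) = (35*(2*I*√15) + 4942)/(-5594600/1399) = (70*I*√15 + 4942)*(-1399/5594600) = (4942 + 70*I*√15)*(-1399/5594600) = -3456929/2797300 - 9793*I*√15/559460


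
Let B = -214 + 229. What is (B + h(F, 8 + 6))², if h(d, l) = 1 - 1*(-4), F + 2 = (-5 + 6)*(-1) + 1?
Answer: 400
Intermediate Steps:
F = -2 (F = -2 + ((-5 + 6)*(-1) + 1) = -2 + (1*(-1) + 1) = -2 + (-1 + 1) = -2 + 0 = -2)
B = 15
h(d, l) = 5 (h(d, l) = 1 + 4 = 5)
(B + h(F, 8 + 6))² = (15 + 5)² = 20² = 400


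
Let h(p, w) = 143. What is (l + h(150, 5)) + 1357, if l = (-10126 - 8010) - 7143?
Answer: -23779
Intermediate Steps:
l = -25279 (l = -18136 - 7143 = -25279)
(l + h(150, 5)) + 1357 = (-25279 + 143) + 1357 = -25136 + 1357 = -23779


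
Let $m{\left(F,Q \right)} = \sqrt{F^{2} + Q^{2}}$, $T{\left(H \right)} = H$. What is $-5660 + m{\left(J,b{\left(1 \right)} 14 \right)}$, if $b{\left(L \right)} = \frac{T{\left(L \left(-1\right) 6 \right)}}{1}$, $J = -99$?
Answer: $-5660 + 3 \sqrt{1873} \approx -5530.2$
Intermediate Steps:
$b{\left(L \right)} = - 6 L$ ($b{\left(L \right)} = \frac{L \left(-1\right) 6}{1} = - L 6 \cdot 1 = - 6 L 1 = - 6 L$)
$-5660 + m{\left(J,b{\left(1 \right)} 14 \right)} = -5660 + \sqrt{\left(-99\right)^{2} + \left(\left(-6\right) 1 \cdot 14\right)^{2}} = -5660 + \sqrt{9801 + \left(\left(-6\right) 14\right)^{2}} = -5660 + \sqrt{9801 + \left(-84\right)^{2}} = -5660 + \sqrt{9801 + 7056} = -5660 + \sqrt{16857} = -5660 + 3 \sqrt{1873}$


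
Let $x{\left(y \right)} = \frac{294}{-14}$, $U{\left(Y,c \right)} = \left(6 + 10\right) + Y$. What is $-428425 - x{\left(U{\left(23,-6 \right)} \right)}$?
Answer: $-428404$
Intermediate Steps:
$U{\left(Y,c \right)} = 16 + Y$
$x{\left(y \right)} = -21$ ($x{\left(y \right)} = 294 \left(- \frac{1}{14}\right) = -21$)
$-428425 - x{\left(U{\left(23,-6 \right)} \right)} = -428425 - -21 = -428425 + 21 = -428404$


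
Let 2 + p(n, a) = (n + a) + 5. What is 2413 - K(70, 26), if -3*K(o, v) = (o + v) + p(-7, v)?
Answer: 7357/3 ≈ 2452.3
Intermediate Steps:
p(n, a) = 3 + a + n (p(n, a) = -2 + ((n + a) + 5) = -2 + ((a + n) + 5) = -2 + (5 + a + n) = 3 + a + n)
K(o, v) = 4/3 - 2*v/3 - o/3 (K(o, v) = -((o + v) + (3 + v - 7))/3 = -((o + v) + (-4 + v))/3 = -(-4 + o + 2*v)/3 = 4/3 - 2*v/3 - o/3)
2413 - K(70, 26) = 2413 - (4/3 - 2/3*26 - 1/3*70) = 2413 - (4/3 - 52/3 - 70/3) = 2413 - 1*(-118/3) = 2413 + 118/3 = 7357/3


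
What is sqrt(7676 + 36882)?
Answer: sqrt(44558) ≈ 211.09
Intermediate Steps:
sqrt(7676 + 36882) = sqrt(44558)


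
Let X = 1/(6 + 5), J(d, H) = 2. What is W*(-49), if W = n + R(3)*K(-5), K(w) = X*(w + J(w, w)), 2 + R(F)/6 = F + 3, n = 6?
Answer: 294/11 ≈ 26.727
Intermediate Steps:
X = 1/11 ≈ 0.090909
R(F) = 6 + 6*F (R(F) = -12 + 6*(F + 3) = -12 + 6*(3 + F) = -12 + (18 + 6*F) = 6 + 6*F)
K(w) = 2/11 + w/11 (K(w) = (w + 2)/11 = (2 + w)/11 = 2/11 + w/11)
W = -6/11 (W = 6 + (6 + 6*3)*(2/11 + (1/11)*(-5)) = 6 + (6 + 18)*(2/11 - 5/11) = 6 + 24*(-3/11) = 6 - 72/11 = -6/11 ≈ -0.54545)
W*(-49) = -6/11*(-49) = 294/11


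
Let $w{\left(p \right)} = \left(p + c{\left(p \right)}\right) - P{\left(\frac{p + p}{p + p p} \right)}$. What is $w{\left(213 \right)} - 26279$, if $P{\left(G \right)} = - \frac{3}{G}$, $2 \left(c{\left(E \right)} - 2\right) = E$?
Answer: $- \frac{51273}{2} \approx -25637.0$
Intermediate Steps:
$c{\left(E \right)} = 2 + \frac{E}{2}$
$w{\left(p \right)} = 2 + \frac{3 p}{2} + \frac{3 \left(p + p^{2}\right)}{2 p}$ ($w{\left(p \right)} = \left(p + \left(2 + \frac{p}{2}\right)\right) - - \frac{3}{\left(p + p\right) \frac{1}{p + p p}} = \left(2 + \frac{3 p}{2}\right) - - \frac{3}{2 p \frac{1}{p + p^{2}}} = \left(2 + \frac{3 p}{2}\right) - - 3 \frac{p + p^{2}}{2 p} = \left(2 + \frac{3 p}{2}\right) - - \frac{3 \left(p + p^{2}\right)}{2 p} = \left(2 + \frac{3 p}{2}\right) + \frac{3 \left(p + p^{2}\right)}{2 p} = 2 + \frac{3 p}{2} + \frac{3 \left(p + p^{2}\right)}{2 p}$)
$w{\left(213 \right)} - 26279 = \left(\frac{7}{2} + 3 \cdot 213\right) - 26279 = \left(\frac{7}{2} + 639\right) - 26279 = \frac{1285}{2} - 26279 = - \frac{51273}{2}$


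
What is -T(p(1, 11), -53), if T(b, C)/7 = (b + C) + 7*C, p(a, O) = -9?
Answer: 3031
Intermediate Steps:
T(b, C) = 7*b + 56*C (T(b, C) = 7*((b + C) + 7*C) = 7*((C + b) + 7*C) = 7*(b + 8*C) = 7*b + 56*C)
-T(p(1, 11), -53) = -(7*(-9) + 56*(-53)) = -(-63 - 2968) = -1*(-3031) = 3031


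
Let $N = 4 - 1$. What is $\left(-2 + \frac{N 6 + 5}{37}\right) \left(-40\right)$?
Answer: $\frac{2040}{37} \approx 55.135$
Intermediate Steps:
$N = 3$ ($N = 4 - 1 = 3$)
$\left(-2 + \frac{N 6 + 5}{37}\right) \left(-40\right) = \left(-2 + \frac{3 \cdot 6 + 5}{37}\right) \left(-40\right) = \left(-2 + \left(18 + 5\right) \frac{1}{37}\right) \left(-40\right) = \left(-2 + 23 \cdot \frac{1}{37}\right) \left(-40\right) = \left(-2 + \frac{23}{37}\right) \left(-40\right) = \left(- \frac{51}{37}\right) \left(-40\right) = \frac{2040}{37}$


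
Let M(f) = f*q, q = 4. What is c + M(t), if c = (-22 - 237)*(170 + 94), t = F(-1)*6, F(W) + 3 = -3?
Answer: -68520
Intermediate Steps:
F(W) = -6 (F(W) = -3 - 3 = -6)
t = -36 (t = -6*6 = -36)
M(f) = 4*f (M(f) = f*4 = 4*f)
c = -68376 (c = -259*264 = -68376)
c + M(t) = -68376 + 4*(-36) = -68376 - 144 = -68520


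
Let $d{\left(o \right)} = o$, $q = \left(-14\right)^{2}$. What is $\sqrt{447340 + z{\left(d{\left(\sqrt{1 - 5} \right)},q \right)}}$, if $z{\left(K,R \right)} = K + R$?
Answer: $\sqrt{447536 + 2 i} \approx 668.98 + 0.001 i$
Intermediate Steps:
$q = 196$
$\sqrt{447340 + z{\left(d{\left(\sqrt{1 - 5} \right)},q \right)}} = \sqrt{447340 + \left(\sqrt{1 - 5} + 196\right)} = \sqrt{447340 + \left(\sqrt{-4} + 196\right)} = \sqrt{447340 + \left(2 i + 196\right)} = \sqrt{447340 + \left(196 + 2 i\right)} = \sqrt{447536 + 2 i}$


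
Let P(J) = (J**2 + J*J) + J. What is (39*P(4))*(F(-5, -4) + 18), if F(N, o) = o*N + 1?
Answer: 54756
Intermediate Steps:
P(J) = J + 2*J**2 (P(J) = (J**2 + J**2) + J = 2*J**2 + J = J + 2*J**2)
F(N, o) = 1 + N*o (F(N, o) = N*o + 1 = 1 + N*o)
(39*P(4))*(F(-5, -4) + 18) = (39*(4*(1 + 2*4)))*((1 - 5*(-4)) + 18) = (39*(4*(1 + 8)))*((1 + 20) + 18) = (39*(4*9))*(21 + 18) = (39*36)*39 = 1404*39 = 54756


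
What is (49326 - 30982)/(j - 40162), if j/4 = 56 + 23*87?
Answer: -9172/15967 ≈ -0.57443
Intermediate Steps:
j = 8228 (j = 4*(56 + 23*87) = 4*(56 + 2001) = 4*2057 = 8228)
(49326 - 30982)/(j - 40162) = (49326 - 30982)/(8228 - 40162) = 18344/(-31934) = 18344*(-1/31934) = -9172/15967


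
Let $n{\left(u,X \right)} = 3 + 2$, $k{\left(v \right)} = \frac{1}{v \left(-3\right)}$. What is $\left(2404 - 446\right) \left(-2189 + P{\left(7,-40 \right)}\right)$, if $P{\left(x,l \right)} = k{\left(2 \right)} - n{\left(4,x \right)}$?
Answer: $- \frac{12888535}{3} \approx -4.2962 \cdot 10^{6}$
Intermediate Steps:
$k{\left(v \right)} = - \frac{1}{3 v}$ ($k{\left(v \right)} = \frac{1}{v} \left(- \frac{1}{3}\right) = - \frac{1}{3 v}$)
$n{\left(u,X \right)} = 5$
$P{\left(x,l \right)} = - \frac{31}{6}$ ($P{\left(x,l \right)} = - \frac{1}{3 \cdot 2} - 5 = \left(- \frac{1}{3}\right) \frac{1}{2} - 5 = - \frac{1}{6} - 5 = - \frac{31}{6}$)
$\left(2404 - 446\right) \left(-2189 + P{\left(7,-40 \right)}\right) = \left(2404 - 446\right) \left(-2189 - \frac{31}{6}\right) = 1958 \left(- \frac{13165}{6}\right) = - \frac{12888535}{3}$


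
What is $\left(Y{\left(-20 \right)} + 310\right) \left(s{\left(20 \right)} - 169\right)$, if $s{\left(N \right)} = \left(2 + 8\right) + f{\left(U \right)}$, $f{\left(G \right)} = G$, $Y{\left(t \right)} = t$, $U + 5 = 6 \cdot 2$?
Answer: $-44080$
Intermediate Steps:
$U = 7$ ($U = -5 + 6 \cdot 2 = -5 + 12 = 7$)
$s{\left(N \right)} = 17$ ($s{\left(N \right)} = \left(2 + 8\right) + 7 = 10 + 7 = 17$)
$\left(Y{\left(-20 \right)} + 310\right) \left(s{\left(20 \right)} - 169\right) = \left(-20 + 310\right) \left(17 - 169\right) = 290 \left(-152\right) = -44080$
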